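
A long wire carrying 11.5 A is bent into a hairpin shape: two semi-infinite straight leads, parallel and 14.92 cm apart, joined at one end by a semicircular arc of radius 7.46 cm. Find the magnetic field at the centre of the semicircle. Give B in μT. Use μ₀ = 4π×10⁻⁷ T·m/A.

The semicircular arc contributes B_arc = μ₀I·π/(4πR) = μ₀I/(4R) = 4.84×10⁻⁵ T.
Each semi-infinite lead is at perpendicular distance R = 0.0746 m from the centre, with the perpendicular foot at its near end, so it contributes μ₀I/(4πR); both point the same way, together 3.08×10⁻⁵ T.
Arc and leads all point the same direction: B = 4.84×10⁻⁵ + 3.08×10⁻⁵ = 7.93×10⁻⁵ T.

B ≈ 79.3 μT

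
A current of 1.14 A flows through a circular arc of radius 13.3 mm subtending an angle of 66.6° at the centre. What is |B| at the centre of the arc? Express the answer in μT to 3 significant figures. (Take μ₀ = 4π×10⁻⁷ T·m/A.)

B ≈ 9.96 μT

The Biot–Savart field of a circular arc at its centre is B = μ₀Iφ/(4πR), with φ = 1.162 rad.
B = (4π×10⁻⁷ × 1.14 × 1.162) / (4π × 0.0133) = 9.96×10⁻⁶ T.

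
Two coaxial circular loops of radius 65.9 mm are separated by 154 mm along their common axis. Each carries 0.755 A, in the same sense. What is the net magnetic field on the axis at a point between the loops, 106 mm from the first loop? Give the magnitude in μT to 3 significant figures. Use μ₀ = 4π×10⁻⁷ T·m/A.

Each loop contributes B = μ₀IR²/[2(R²+z²)^(3/2)] on the axis, with z measured from that loop.
Loop 1 (z = 0.106 m): B₁ = 1.06×10⁻⁶ T. Loop 2 (z = 0.048 m): B₂ = 3.80×10⁻⁶ T.
The fields add: B = B₁ + B₂ = 4.86×10⁻⁶ T.

B ≈ 4.86 μT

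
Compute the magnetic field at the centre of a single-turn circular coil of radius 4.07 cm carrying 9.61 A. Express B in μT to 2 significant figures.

B ≈ 150 μT

At the centre of a circular loop the Biot–Savart law gives B = μ₀I/(2R).
B = (4π×10⁻⁷ × 9.61) / (2 × 0.0407) = 1.48×10⁻⁴ T.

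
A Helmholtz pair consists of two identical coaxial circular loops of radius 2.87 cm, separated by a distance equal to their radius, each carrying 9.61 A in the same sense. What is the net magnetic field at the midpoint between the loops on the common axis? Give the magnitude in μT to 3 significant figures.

Each loop contributes B = μ₀IR²/[2(R²+z²)^(3/2)] on the axis, with z measured from that loop.
Loop 1 (z = 0.01435 m): B₁ = 1.51×10⁻⁴ T. Loop 2 (z = 0.01435 m): B₂ = 1.51×10⁻⁴ T.
The fields add: B = B₁ + B₂ = 3.01×10⁻⁴ T.

B ≈ 301 μT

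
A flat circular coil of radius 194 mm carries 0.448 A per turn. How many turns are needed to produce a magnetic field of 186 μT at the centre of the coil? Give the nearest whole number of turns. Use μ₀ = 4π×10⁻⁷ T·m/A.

N = 128

For an N-turn coil, B = Nμ₀I/(2R). A single turn gives B₁ = 1.45×10⁻⁶ T with R = 0.194 m.
N = B/B₁ = 1.86×10⁻⁴ / 1.45×10⁻⁶ = 128.19.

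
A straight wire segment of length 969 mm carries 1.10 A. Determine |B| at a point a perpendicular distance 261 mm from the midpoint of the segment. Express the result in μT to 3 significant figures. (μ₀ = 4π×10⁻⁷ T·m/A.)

B ≈ 0.742 μT

For a finite straight segment, B = (μ₀I/4πd)(sinθ₁ + sinθ₂), where θ₁, θ₂ are the angles from the perpendicular to each end.
The perpendicular from the point meets the wire at its midpoint, so each end is L/2 = 0.4845 m away along the wire.
sinθ₁ = 0.4845/√(0.4845²+0.261²) = 0.8804; sinθ₂ = 0.4845/√(0.4845²+0.261²) = 0.8804.
B = (4π×10⁻⁷ × 1.10) / (4π × 0.261) × (0.8804 + 0.8804) = 7.42×10⁻⁷ T.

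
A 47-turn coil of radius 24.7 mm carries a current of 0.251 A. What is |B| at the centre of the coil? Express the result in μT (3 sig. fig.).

For an N-turn flat coil, B = Nμ₀I/(2R) with R = 0.0247 m.
B = 47 × 6.38×10⁻⁶ T = 3.00×10⁻⁴ T.

B ≈ 300 μT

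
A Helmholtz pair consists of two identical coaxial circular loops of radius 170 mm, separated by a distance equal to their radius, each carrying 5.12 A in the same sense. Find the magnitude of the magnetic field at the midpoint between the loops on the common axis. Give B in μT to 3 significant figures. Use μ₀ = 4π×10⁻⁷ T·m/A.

Each loop contributes B = μ₀IR²/[2(R²+z²)^(3/2)] on the axis, with z measured from that loop.
Loop 1 (z = 0.085 m): B₁ = 1.35×10⁻⁵ T. Loop 2 (z = 0.085 m): B₂ = 1.35×10⁻⁵ T.
The fields add: B = B₁ + B₂ = 2.71×10⁻⁵ T.

B ≈ 27.1 μT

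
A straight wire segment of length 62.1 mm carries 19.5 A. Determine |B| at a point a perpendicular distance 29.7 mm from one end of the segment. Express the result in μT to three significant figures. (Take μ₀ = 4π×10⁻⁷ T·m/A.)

B ≈ 59.2 μT

For a finite straight segment, B = (μ₀I/4πd)(sinθ₁ + sinθ₂), where θ₁, θ₂ are the angles from the perpendicular to each end.
The perpendicular foot is at one end, so the two end-offsets along the wire are 0 and L = 0.0621 m.
sinθ₁ = 0/√(0²+0.0297²) = 0.0000; sinθ₂ = 0.0621/√(0.0621²+0.0297²) = 0.9021.
B = (4π×10⁻⁷ × 19.5) / (4π × 0.0297) × (0.0000 + 0.9021) = 5.92×10⁻⁵ T.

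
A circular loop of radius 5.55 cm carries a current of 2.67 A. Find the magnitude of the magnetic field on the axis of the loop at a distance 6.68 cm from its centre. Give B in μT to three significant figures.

B ≈ 7.89 μT

On the axis of a circular loop, B = μ₀IR² / [2(R²+z²)^(3/2)].
R² + z² = (0.0555)² + (0.0668)² = 0.007542 m², and (R²+z²)^(3/2) = 6.55×10⁻⁴ m³.
B = (4π×10⁻⁷ × 2.67 × 0.00308) / (2 × 6.55×10⁻⁴) = 7.89×10⁻⁶ T.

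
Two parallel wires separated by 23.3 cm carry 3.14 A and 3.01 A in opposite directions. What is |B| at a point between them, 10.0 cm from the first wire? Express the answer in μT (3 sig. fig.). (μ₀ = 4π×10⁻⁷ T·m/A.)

Each long wire gives B = μ₀I/(2πd). Distances are d₁ = 0.1 m and d₂ = 0.133 m.
B₁ = 6.28×10⁻⁶ T, B₂ = 4.53×10⁻⁶ T.
Between antiparallel currents both contributions point the same way, so they add. B = B₁ + B₂ = 6.28×10⁻⁶ + 4.53×10⁻⁶ = 1.08×10⁻⁵ T.

B ≈ 10.8 μT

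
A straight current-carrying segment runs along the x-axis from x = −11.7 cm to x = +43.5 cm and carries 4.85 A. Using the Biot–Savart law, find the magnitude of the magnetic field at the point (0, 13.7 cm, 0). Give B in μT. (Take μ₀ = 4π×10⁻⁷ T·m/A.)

For a finite straight segment, B = (μ₀I/4πd)(sinθ₁ + sinθ₂), where θ₁, θ₂ are the angles from the perpendicular to each end.
The perpendicular distance is d = 0.137 m; the end-offsets along the wire are a = 0.117 m and b = 0.435 m.
sinθ₁ = 0.117/√(0.117²+0.137²) = 0.6494; sinθ₂ = 0.435/√(0.435²+0.137²) = 0.9538.
B = (4π×10⁻⁷ × 4.85) / (4π × 0.137) × (0.6494 + 0.9538) = 5.68×10⁻⁶ T.

B ≈ 5.68 μT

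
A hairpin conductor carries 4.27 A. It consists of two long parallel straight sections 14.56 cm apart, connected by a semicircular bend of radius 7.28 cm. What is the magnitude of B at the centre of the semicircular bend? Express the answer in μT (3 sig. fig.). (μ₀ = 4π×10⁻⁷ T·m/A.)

B ≈ 30.2 μT

The semicircular arc contributes B_arc = μ₀I·π/(4πR) = μ₀I/(4R) = 1.84×10⁻⁵ T.
Each semi-infinite lead is at perpendicular distance R = 0.0728 m from the centre, with the perpendicular foot at its near end, so it contributes μ₀I/(4πR); both point the same way, together 1.17×10⁻⁵ T.
Arc and leads all point the same direction: B = 1.84×10⁻⁵ + 1.17×10⁻⁵ = 3.02×10⁻⁵ T.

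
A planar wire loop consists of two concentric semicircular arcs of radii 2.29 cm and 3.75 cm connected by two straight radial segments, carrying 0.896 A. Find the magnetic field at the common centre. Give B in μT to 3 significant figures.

The radial connectors point toward the centre, so dl × r̂ = 0 and they contribute nothing.
Each semicircle gives μ₀I/(4R): inner arc 1.23×10⁻⁵ T, outer arc 7.51×10⁻⁶ T.
The two arcs carry current in opposite angular senses, so their fields oppose: B = |1.23×10⁻⁵ − 7.51×10⁻⁶| = 4.79×10⁻⁶ T.

B ≈ 4.79 μT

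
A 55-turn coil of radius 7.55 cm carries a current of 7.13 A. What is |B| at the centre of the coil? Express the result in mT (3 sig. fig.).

For an N-turn flat coil, B = Nμ₀I/(2R) with R = 0.0755 m.
B = 55 × 5.93×10⁻⁵ T = 3.26×10⁻³ T.

B ≈ 3.26 mT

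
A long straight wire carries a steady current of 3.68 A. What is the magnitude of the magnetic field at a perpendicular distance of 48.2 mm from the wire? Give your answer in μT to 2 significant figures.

For an infinitely long straight wire, B = μ₀I/(2πd).
B = (4π×10⁻⁷ × 3.68) / (2π × 0.0482) = 1.53×10⁻⁵ T.

B ≈ 15 μT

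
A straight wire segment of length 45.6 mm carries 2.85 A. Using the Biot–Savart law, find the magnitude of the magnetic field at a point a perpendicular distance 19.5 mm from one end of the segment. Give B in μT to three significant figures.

For a finite straight segment, B = (μ₀I/4πd)(sinθ₁ + sinθ₂), where θ₁, θ₂ are the angles from the perpendicular to each end.
The perpendicular foot is at one end, so the two end-offsets along the wire are 0 and L = 0.0456 m.
sinθ₁ = 0/√(0²+0.0195²) = 0.0000; sinθ₂ = 0.0456/√(0.0456²+0.0195²) = 0.9195.
B = (4π×10⁻⁷ × 2.85) / (4π × 0.0195) × (0.0000 + 0.9195) = 1.34×10⁻⁵ T.

B ≈ 13.4 μT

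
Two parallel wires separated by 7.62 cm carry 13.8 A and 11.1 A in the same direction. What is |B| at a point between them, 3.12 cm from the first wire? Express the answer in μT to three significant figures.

Each long wire gives B = μ₀I/(2πd). Distances are d₁ = 0.0312 m and d₂ = 0.045 m.
B₁ = 8.85×10⁻⁵ T, B₂ = 4.93×10⁻⁵ T.
Between parallel currents the two contributions point in opposite directions, so they subtract. B = |B₁ − B₂| = |8.85×10⁻⁵ − 4.93×10⁻⁵| = 3.91×10⁻⁵ T.

B ≈ 39.1 μT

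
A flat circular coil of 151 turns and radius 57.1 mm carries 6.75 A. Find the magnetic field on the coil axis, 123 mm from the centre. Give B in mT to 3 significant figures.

B ≈ 0.837 mT

For an N-turn flat coil, B = Nμ₀IR²/[2(R²+z²)^(3/2)] with R = 0.0571 m, z = 0.123 m.
B = 151 × 5.55×10⁻⁶ T = 8.37×10⁻⁴ T.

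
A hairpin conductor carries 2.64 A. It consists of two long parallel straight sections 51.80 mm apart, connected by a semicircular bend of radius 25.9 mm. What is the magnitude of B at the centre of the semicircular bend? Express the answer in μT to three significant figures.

The semicircular arc contributes B_arc = μ₀I·π/(4πR) = μ₀I/(4R) = 3.20×10⁻⁵ T.
Each semi-infinite lead is at perpendicular distance R = 0.0259 m from the centre, with the perpendicular foot at its near end, so it contributes μ₀I/(4πR); both point the same way, together 2.04×10⁻⁵ T.
Arc and leads all point the same direction: B = 3.20×10⁻⁵ + 2.04×10⁻⁵ = 5.24×10⁻⁵ T.

B ≈ 52.4 μT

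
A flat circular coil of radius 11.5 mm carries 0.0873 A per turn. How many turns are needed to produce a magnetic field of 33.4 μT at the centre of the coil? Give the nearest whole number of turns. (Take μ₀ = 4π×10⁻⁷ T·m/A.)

N = 7

For an N-turn coil, B = Nμ₀I/(2R). A single turn gives B₁ = 4.77×10⁻⁶ T with R = 0.0115 m.
N = B/B₁ = 3.34×10⁻⁵ / 4.77×10⁻⁶ = 7.00.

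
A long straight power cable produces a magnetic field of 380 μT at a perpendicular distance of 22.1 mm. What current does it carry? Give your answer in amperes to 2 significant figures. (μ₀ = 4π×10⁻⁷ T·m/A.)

For a long straight wire B = μ₀I/(2πd), so I = 2πdB/μ₀.
I = 2π × 0.0221 × 3.80×10⁻⁴ / (4π×10⁻⁷) = 42.0 A.

I ≈ 42 A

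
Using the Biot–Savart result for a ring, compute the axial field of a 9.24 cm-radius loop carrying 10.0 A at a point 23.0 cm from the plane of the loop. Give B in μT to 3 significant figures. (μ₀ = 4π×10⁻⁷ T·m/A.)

On the axis of a circular loop, B = μ₀IR² / [2(R²+z²)^(3/2)].
R² + z² = (0.0924)² + (0.23)² = 0.06144 m², and (R²+z²)^(3/2) = 1.52×10⁻² m³.
B = (4π×10⁻⁷ × 10.0 × 0.008538) / (2 × 1.52×10⁻²) = 3.52×10⁻⁶ T.

B ≈ 3.52 μT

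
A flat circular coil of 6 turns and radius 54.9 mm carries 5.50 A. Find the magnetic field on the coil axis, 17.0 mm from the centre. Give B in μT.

B ≈ 329 μT

For an N-turn flat coil, B = Nμ₀IR²/[2(R²+z²)^(3/2)] with R = 0.0549 m, z = 0.017 m.
B = 6 × 5.49×10⁻⁵ T = 3.29×10⁻⁴ T.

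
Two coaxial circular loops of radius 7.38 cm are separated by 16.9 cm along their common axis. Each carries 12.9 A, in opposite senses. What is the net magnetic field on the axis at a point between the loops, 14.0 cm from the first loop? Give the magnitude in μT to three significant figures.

Each loop contributes B = μ₀IR²/[2(R²+z²)^(3/2)] on the axis, with z measured from that loop.
Loop 1 (z = 0.14 m): B₁ = 1.11×10⁻⁵ T. Loop 2 (z = 0.029 m): B₂ = 8.85×10⁻⁵ T.
The fields oppose: B = |B₁ − B₂| = 7.74×10⁻⁵ T.

B ≈ 77.4 μT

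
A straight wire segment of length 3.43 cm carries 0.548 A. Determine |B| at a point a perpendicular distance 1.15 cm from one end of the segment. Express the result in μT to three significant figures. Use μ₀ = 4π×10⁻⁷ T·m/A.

For a finite straight segment, B = (μ₀I/4πd)(sinθ₁ + sinθ₂), where θ₁, θ₂ are the angles from the perpendicular to each end.
The perpendicular foot is at one end, so the two end-offsets along the wire are 0 and L = 0.0343 m.
sinθ₁ = 0/√(0²+0.0115²) = 0.0000; sinθ₂ = 0.0343/√(0.0343²+0.0115²) = 0.9481.
B = (4π×10⁻⁷ × 0.548) / (4π × 0.0115) × (0.0000 + 0.9481) = 4.52×10⁻⁶ T.

B ≈ 4.52 μT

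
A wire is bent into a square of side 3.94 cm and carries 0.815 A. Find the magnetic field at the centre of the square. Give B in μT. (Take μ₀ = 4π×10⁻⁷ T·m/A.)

Each side is a finite straight segment at perpendicular distance d = a/(2 tan(π/4)) = 0.0197 m from the centre, with end-angles ±π/4.
One side contributes B₁ = (μ₀I/4πd)·2 sin(π/4) = 5.85×10⁻⁶ T.
All 4 sides add in the same direction: B = 4 × 5.85×10⁻⁶ = 2.34×10⁻⁵ T.

B ≈ 23.4 μT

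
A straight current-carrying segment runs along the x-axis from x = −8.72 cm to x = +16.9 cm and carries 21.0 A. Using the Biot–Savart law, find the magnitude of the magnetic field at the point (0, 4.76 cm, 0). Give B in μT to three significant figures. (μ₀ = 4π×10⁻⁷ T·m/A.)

B ≈ 81.2 μT

For a finite straight segment, B = (μ₀I/4πd)(sinθ₁ + sinθ₂), where θ₁, θ₂ are the angles from the perpendicular to each end.
The perpendicular distance is d = 0.0476 m; the end-offsets along the wire are a = 0.0872 m and b = 0.169 m.
sinθ₁ = 0.0872/√(0.0872²+0.0476²) = 0.8777; sinθ₂ = 0.169/√(0.169²+0.0476²) = 0.9625.
B = (4π×10⁻⁷ × 21.0) / (4π × 0.0476) × (0.8777 + 0.9625) = 8.12×10⁻⁵ T.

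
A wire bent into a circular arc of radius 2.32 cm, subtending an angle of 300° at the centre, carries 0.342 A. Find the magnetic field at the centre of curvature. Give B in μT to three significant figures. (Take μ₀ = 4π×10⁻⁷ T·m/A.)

The Biot–Savart field of a circular arc at its centre is B = μ₀Iφ/(4πR), with φ = 5.236 rad.
B = (4π×10⁻⁷ × 0.342 × 5.236) / (4π × 0.0232) = 7.72×10⁻⁶ T.

B ≈ 7.72 μT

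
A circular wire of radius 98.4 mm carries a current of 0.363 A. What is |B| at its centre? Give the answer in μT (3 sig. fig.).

At the centre of a circular loop the Biot–Savart law gives B = μ₀I/(2R).
B = (4π×10⁻⁷ × 0.363) / (2 × 0.0984) = 2.32×10⁻⁶ T.

B ≈ 2.32 μT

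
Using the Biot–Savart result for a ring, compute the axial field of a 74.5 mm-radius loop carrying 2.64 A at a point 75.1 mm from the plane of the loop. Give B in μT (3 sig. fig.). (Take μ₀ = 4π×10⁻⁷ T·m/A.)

On the axis of a circular loop, B = μ₀IR² / [2(R²+z²)^(3/2)].
R² + z² = (0.0745)² + (0.0751)² = 0.01119 m², and (R²+z²)^(3/2) = 1.18×10⁻³ m³.
B = (4π×10⁻⁷ × 2.64 × 0.00555) / (2 × 1.18×10⁻³) = 7.78×10⁻⁶ T.

B ≈ 7.78 μT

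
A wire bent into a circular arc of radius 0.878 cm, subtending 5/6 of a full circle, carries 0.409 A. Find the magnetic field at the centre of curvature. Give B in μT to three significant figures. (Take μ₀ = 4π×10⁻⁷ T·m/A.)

B ≈ 24.4 μT

The Biot–Savart field of a circular arc at its centre is B = μ₀Iφ/(4πR), with φ = 5.236 rad.
B = (4π×10⁻⁷ × 0.409 × 5.236) / (4π × 0.00878) = 2.44×10⁻⁵ T.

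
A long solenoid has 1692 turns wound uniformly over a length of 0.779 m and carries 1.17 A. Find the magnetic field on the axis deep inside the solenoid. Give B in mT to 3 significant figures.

B ≈ 3.19 mT

Inside a long solenoid, B = μ₀nI with n = 2172 turns/m.
B = 4π×10⁻⁷ × 2172 × 1.17 = 3.19×10⁻³ T.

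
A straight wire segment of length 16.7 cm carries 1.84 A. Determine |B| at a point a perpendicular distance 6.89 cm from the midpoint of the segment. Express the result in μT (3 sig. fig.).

B ≈ 4.12 μT

For a finite straight segment, B = (μ₀I/4πd)(sinθ₁ + sinθ₂), where θ₁, θ₂ are the angles from the perpendicular to each end.
The perpendicular from the point meets the wire at its midpoint, so each end is L/2 = 0.0835 m away along the wire.
sinθ₁ = 0.0835/√(0.0835²+0.0689²) = 0.7713; sinθ₂ = 0.0835/√(0.0835²+0.0689²) = 0.7713.
B = (4π×10⁻⁷ × 1.84) / (4π × 0.0689) × (0.7713 + 0.7713) = 4.12×10⁻⁶ T.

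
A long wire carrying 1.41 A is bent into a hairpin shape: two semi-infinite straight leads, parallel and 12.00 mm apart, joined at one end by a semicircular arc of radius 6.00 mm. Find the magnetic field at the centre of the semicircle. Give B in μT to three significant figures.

B ≈ 121 μT

The semicircular arc contributes B_arc = μ₀I·π/(4πR) = μ₀I/(4R) = 7.38×10⁻⁵ T.
Each semi-infinite lead is at perpendicular distance R = 0.006 m from the centre, with the perpendicular foot at its near end, so it contributes μ₀I/(4πR); both point the same way, together 4.70×10⁻⁵ T.
Arc and leads all point the same direction: B = 7.38×10⁻⁵ + 4.70×10⁻⁵ = 1.21×10⁻⁴ T.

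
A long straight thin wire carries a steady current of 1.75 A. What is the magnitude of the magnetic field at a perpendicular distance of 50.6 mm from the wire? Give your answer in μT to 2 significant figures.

B ≈ 6.9 μT

For an infinitely long straight wire, B = μ₀I/(2πd).
B = (4π×10⁻⁷ × 1.75) / (2π × 0.0506) = 6.92×10⁻⁶ T.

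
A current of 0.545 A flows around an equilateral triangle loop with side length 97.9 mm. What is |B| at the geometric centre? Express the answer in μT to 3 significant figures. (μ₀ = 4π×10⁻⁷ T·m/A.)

B ≈ 10.0 μT

Each side is a finite straight segment at perpendicular distance d = a/(2 tan(π/3)) = 0.02826 m from the centre, with end-angles ±π/3.
One side contributes B₁ = (μ₀I/4πd)·2 sin(π/3) = 3.34×10⁻⁶ T.
All 3 sides add in the same direction: B = 3 × 3.34×10⁻⁶ = 1.00×10⁻⁵ T.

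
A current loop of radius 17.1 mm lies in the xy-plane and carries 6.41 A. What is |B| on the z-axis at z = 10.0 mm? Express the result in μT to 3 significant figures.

B ≈ 152 μT

On the axis of a circular loop, B = μ₀IR² / [2(R²+z²)^(3/2)].
R² + z² = (0.0171)² + (0.01)² = 0.0003924 m², and (R²+z²)^(3/2) = 7.77×10⁻⁶ m³.
B = (4π×10⁻⁷ × 6.41 × 0.0002924) / (2 × 7.77×10⁻⁶) = 1.52×10⁻⁴ T.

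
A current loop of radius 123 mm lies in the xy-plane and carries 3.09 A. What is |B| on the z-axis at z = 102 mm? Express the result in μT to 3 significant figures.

B ≈ 7.20 μT

On the axis of a circular loop, B = μ₀IR² / [2(R²+z²)^(3/2)].
R² + z² = (0.123)² + (0.102)² = 0.02553 m², and (R²+z²)^(3/2) = 4.08×10⁻³ m³.
B = (4π×10⁻⁷ × 3.09 × 0.01513) / (2 × 4.08×10⁻³) = 7.20×10⁻⁶ T.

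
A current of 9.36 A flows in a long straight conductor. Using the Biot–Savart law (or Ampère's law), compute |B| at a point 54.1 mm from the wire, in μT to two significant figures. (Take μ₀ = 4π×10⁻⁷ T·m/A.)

B ≈ 35 μT

For an infinitely long straight wire, B = μ₀I/(2πd).
B = (4π×10⁻⁷ × 9.36) / (2π × 0.0541) = 3.46×10⁻⁵ T.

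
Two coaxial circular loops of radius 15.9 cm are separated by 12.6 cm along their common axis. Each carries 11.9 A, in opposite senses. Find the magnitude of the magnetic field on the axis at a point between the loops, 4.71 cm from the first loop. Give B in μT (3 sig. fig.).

Each loop contributes B = μ₀IR²/[2(R²+z²)^(3/2)] on the axis, with z measured from that loop.
Loop 1 (z = 0.0471 m): B₁ = 4.15×10⁻⁵ T. Loop 2 (z = 0.0789 m): B₂ = 3.38×10⁻⁵ T.
The fields oppose: B = |B₁ − B₂| = 7.65×10⁻⁶ T.

B ≈ 7.65 μT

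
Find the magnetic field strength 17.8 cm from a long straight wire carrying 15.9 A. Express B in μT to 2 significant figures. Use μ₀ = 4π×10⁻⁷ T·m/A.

B ≈ 18 μT

For an infinitely long straight wire, B = μ₀I/(2πd).
B = (4π×10⁻⁷ × 15.9) / (2π × 0.178) = 1.79×10⁻⁵ T.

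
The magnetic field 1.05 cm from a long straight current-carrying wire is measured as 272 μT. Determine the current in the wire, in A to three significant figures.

I ≈ 14.3 A

For a long straight wire B = μ₀I/(2πd), so I = 2πdB/μ₀.
I = 2π × 0.0105 × 2.72×10⁻⁴ / (4π×10⁻⁷) = 14.3 A.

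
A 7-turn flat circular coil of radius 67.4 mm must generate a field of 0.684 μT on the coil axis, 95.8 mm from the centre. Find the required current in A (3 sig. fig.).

For an N-turn coil, B = Nμ₀IR²/[2(R²+z²)^(3/2)] with R = 0.0674 m, z = 0.0958 m, so I = 2B(R²+z²)^(3/2)/(Nμ₀R²) = 2 × 6.84×10⁻⁷ × 1.61×10⁻³ / (7 × 4π×10⁻⁷ × 0.004543) = 5.50×10⁻² A.

I ≈ 0.0550 A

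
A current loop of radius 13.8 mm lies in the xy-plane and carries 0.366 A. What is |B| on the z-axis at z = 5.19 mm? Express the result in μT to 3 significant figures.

On the axis of a circular loop, B = μ₀IR² / [2(R²+z²)^(3/2)].
R² + z² = (0.0138)² + (0.00519)² = 0.0002174 m², and (R²+z²)^(3/2) = 3.20×10⁻⁶ m³.
B = (4π×10⁻⁷ × 0.366 × 0.0001904) / (2 × 3.20×10⁻⁶) = 1.37×10⁻⁵ T.

B ≈ 13.7 μT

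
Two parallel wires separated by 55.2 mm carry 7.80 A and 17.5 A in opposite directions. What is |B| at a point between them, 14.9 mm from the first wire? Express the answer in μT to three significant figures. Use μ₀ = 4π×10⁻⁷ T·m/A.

Each long wire gives B = μ₀I/(2πd). Distances are d₁ = 0.0149 m and d₂ = 0.0403 m.
B₁ = 1.05×10⁻⁴ T, B₂ = 8.68×10⁻⁵ T.
Between antiparallel currents both contributions point the same way, so they add. B = B₁ + B₂ = 1.05×10⁻⁴ + 8.68×10⁻⁵ = 1.92×10⁻⁴ T.

B ≈ 192 μT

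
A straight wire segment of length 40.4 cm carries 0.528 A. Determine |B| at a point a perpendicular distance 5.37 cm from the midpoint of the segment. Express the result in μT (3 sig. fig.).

B ≈ 1.90 μT

For a finite straight segment, B = (μ₀I/4πd)(sinθ₁ + sinθ₂), where θ₁, θ₂ are the angles from the perpendicular to each end.
The perpendicular from the point meets the wire at its midpoint, so each end is L/2 = 0.202 m away along the wire.
sinθ₁ = 0.202/√(0.202²+0.0537²) = 0.9664; sinθ₂ = 0.202/√(0.202²+0.0537²) = 0.9664.
B = (4π×10⁻⁷ × 0.528) / (4π × 0.0537) × (0.9664 + 0.9664) = 1.90×10⁻⁶ T.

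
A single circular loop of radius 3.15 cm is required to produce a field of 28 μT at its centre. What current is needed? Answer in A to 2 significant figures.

I ≈ 1.4 A

At the centre of a circular loop B = μ₀I/(2R), so I = 2RB/μ₀.
With R = 0.0315 m, I = 2 × 0.0315 × 2.80×10⁻⁵ / (4π×10⁻⁷) = 1.40 A.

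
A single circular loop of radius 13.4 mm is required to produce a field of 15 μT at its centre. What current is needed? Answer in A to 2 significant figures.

I ≈ 0.32 A

At the centre of a circular loop B = μ₀I/(2R), so I = 2RB/μ₀.
With R = 0.0134 m, I = 2 × 0.0134 × 1.50×10⁻⁵ / (4π×10⁻⁷) = 0.320 A.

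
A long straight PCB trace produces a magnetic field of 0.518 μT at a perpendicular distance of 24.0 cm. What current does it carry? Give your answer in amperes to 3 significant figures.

I ≈ 0.622 A

For a long straight wire B = μ₀I/(2πd), so I = 2πdB/μ₀.
I = 2π × 0.24 × 5.18×10⁻⁷ / (4π×10⁻⁷) = 0.622 A.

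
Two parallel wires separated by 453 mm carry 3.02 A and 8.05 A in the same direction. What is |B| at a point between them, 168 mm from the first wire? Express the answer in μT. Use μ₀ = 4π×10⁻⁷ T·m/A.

B ≈ 2.05 μT

Each long wire gives B = μ₀I/(2πd). Distances are d₁ = 0.168 m and d₂ = 0.285 m.
B₁ = 3.60×10⁻⁶ T, B₂ = 5.65×10⁻⁶ T.
Between parallel currents the two contributions point in opposite directions, so they subtract. B = |B₁ − B₂| = |3.60×10⁻⁶ − 5.65×10⁻⁶| = 2.05×10⁻⁶ T.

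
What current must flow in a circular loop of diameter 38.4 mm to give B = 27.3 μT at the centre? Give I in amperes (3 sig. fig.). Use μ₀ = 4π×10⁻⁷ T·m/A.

I ≈ 0.834 A

At the centre of a circular loop B = μ₀I/(2R), so I = 2RB/μ₀.
With R = 0.0192 m, I = 2 × 0.0192 × 2.73×10⁻⁵ / (4π×10⁻⁷) = 0.834 A.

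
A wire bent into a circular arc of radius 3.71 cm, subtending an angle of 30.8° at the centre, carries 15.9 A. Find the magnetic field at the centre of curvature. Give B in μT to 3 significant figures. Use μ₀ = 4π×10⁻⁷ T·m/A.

The Biot–Savart field of a circular arc at its centre is B = μ₀Iφ/(4πR), with φ = 0.5376 rad.
B = (4π×10⁻⁷ × 15.9 × 0.5376) / (4π × 0.0371) = 2.30×10⁻⁵ T.

B ≈ 23.0 μT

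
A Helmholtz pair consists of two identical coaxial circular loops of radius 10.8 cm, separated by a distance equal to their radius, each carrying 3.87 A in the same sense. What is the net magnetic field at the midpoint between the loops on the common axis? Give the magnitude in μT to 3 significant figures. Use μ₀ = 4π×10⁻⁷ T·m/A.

B ≈ 32.2 μT

Each loop contributes B = μ₀IR²/[2(R²+z²)^(3/2)] on the axis, with z measured from that loop.
Loop 1 (z = 0.054 m): B₁ = 1.61×10⁻⁵ T. Loop 2 (z = 0.054 m): B₂ = 1.61×10⁻⁵ T.
The fields add: B = B₁ + B₂ = 3.22×10⁻⁵ T.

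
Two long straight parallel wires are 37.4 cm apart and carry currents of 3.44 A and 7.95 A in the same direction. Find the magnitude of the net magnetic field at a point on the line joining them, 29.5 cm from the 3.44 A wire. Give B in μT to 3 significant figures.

Each long wire gives B = μ₀I/(2πd). Distances are d₁ = 0.295 m and d₂ = 0.079 m.
B₁ = 2.33×10⁻⁶ T, B₂ = 2.01×10⁻⁵ T.
Between parallel currents the two contributions point in opposite directions, so they subtract. B = |B₁ − B₂| = |2.33×10⁻⁶ − 2.01×10⁻⁵| = 1.78×10⁻⁵ T.

B ≈ 17.8 μT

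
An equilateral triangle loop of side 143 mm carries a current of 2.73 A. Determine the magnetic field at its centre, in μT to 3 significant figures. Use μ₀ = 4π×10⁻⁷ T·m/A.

Each side is a finite straight segment at perpendicular distance d = a/(2 tan(π/3)) = 0.04128 m from the centre, with end-angles ±π/3.
One side contributes B₁ = (μ₀I/4πd)·2 sin(π/3) = 1.15×10⁻⁵ T.
All 3 sides add in the same direction: B = 3 × 1.15×10⁻⁵ = 3.44×10⁻⁵ T.

B ≈ 34.4 μT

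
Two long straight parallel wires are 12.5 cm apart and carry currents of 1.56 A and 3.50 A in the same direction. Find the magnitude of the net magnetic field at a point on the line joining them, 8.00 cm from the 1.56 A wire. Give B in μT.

B ≈ 11.7 μT

Each long wire gives B = μ₀I/(2πd). Distances are d₁ = 0.08 m and d₂ = 0.045 m.
B₁ = 3.90×10⁻⁶ T, B₂ = 1.56×10⁻⁵ T.
Between parallel currents the two contributions point in opposite directions, so they subtract. B = |B₁ − B₂| = |3.90×10⁻⁶ − 1.56×10⁻⁵| = 1.17×10⁻⁵ T.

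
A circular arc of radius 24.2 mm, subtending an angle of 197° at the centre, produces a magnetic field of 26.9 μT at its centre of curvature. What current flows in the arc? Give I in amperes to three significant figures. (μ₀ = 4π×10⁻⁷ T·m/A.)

I ≈ 1.89 A

For a circular arc, B = μ₀Iφ/(4πR) with φ in radians; here φ = 3.438 rad.
So I = 4πRB/(μ₀φ) = 4π × 0.0242 × 2.69×10⁻⁵ / (4π×10⁻⁷ × 3.438) = 1.89 A.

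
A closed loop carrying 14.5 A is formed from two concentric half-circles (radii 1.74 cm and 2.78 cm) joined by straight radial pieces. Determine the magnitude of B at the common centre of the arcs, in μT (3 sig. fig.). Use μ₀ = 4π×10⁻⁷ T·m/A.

B ≈ 97.9 μT

The radial connectors point toward the centre, so dl × r̂ = 0 and they contribute nothing.
Each semicircle gives μ₀I/(4R): inner arc 2.62×10⁻⁴ T, outer arc 1.64×10⁻⁴ T.
The two arcs carry current in opposite angular senses, so their fields oppose: B = |2.62×10⁻⁴ − 1.64×10⁻⁴| = 9.79×10⁻⁵ T.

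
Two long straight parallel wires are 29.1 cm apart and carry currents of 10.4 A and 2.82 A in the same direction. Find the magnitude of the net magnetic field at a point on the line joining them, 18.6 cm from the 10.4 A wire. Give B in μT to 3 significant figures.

B ≈ 5.81 μT

Each long wire gives B = μ₀I/(2πd). Distances are d₁ = 0.186 m and d₂ = 0.105 m.
B₁ = 1.12×10⁻⁵ T, B₂ = 5.37×10⁻⁶ T.
Between parallel currents the two contributions point in opposite directions, so they subtract. B = |B₁ − B₂| = |1.12×10⁻⁵ − 5.37×10⁻⁶| = 5.81×10⁻⁶ T.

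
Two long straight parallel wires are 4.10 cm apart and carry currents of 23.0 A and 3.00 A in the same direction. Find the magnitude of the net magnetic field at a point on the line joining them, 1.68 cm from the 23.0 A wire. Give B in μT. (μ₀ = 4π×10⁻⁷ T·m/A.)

B ≈ 249 μT

Each long wire gives B = μ₀I/(2πd). Distances are d₁ = 0.0168 m and d₂ = 0.0242 m.
B₁ = 2.74×10⁻⁴ T, B₂ = 2.48×10⁻⁵ T.
Between parallel currents the two contributions point in opposite directions, so they subtract. B = |B₁ − B₂| = |2.74×10⁻⁴ − 2.48×10⁻⁵| = 2.49×10⁻⁴ T.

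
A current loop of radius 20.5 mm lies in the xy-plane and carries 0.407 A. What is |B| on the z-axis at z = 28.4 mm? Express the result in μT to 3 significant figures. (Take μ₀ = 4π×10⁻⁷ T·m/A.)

B ≈ 2.50 μT

On the axis of a circular loop, B = μ₀IR² / [2(R²+z²)^(3/2)].
R² + z² = (0.0205)² + (0.0284)² = 0.001227 m², and (R²+z²)^(3/2) = 4.30×10⁻⁵ m³.
B = (4π×10⁻⁷ × 0.407 × 0.0004203) / (2 × 4.30×10⁻⁵) = 2.50×10⁻⁶ T.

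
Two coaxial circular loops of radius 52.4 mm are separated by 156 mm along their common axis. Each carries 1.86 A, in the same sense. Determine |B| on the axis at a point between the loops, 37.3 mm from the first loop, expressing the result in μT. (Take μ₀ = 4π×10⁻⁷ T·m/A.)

Each loop contributes B = μ₀IR²/[2(R²+z²)^(3/2)] on the axis, with z measured from that loop.
Loop 1 (z = 0.0373 m): B₁ = 1.21×10⁻⁵ T. Loop 2 (z = 0.1187 m): B₂ = 1.47×10⁻⁶ T.
The fields add: B = B₁ + B₂ = 1.35×10⁻⁵ T.

B ≈ 13.5 μT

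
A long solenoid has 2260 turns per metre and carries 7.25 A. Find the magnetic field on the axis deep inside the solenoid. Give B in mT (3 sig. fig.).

B ≈ 20.6 mT

Inside a long solenoid, B = μ₀nI with n = 2260 turns/m.
B = 4π×10⁻⁷ × 2260 × 7.25 = 2.06×10⁻² T.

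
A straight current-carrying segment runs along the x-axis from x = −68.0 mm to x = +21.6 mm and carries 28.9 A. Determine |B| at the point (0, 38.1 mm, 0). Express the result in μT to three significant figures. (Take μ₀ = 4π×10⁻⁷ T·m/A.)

B ≈ 104 μT

For a finite straight segment, B = (μ₀I/4πd)(sinθ₁ + sinθ₂), where θ₁, θ₂ are the angles from the perpendicular to each end.
The perpendicular distance is d = 0.0381 m; the end-offsets along the wire are a = 0.068 m and b = 0.0216 m.
sinθ₁ = 0.068/√(0.068²+0.0381²) = 0.8724; sinθ₂ = 0.0216/√(0.0216²+0.0381²) = 0.4932.
B = (4π×10⁻⁷ × 28.9) / (4π × 0.0381) × (0.8724 + 0.4932) = 1.04×10⁻⁴ T.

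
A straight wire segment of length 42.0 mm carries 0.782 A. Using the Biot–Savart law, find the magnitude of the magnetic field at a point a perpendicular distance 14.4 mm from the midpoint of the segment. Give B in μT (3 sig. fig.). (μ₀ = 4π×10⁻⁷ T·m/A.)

B ≈ 8.96 μT

For a finite straight segment, B = (μ₀I/4πd)(sinθ₁ + sinθ₂), where θ₁, θ₂ are the angles from the perpendicular to each end.
The perpendicular from the point meets the wire at its midpoint, so each end is L/2 = 0.021 m away along the wire.
sinθ₁ = 0.021/√(0.021²+0.0144²) = 0.8247; sinθ₂ = 0.021/√(0.021²+0.0144²) = 0.8247.
B = (4π×10⁻⁷ × 0.782) / (4π × 0.0144) × (0.8247 + 0.8247) = 8.96×10⁻⁶ T.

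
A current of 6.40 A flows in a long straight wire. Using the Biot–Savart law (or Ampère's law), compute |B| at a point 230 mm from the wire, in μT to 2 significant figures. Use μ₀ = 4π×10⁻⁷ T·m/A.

For an infinitely long straight wire, B = μ₀I/(2πd).
B = (4π×10⁻⁷ × 6.40) / (2π × 0.23) = 5.57×10⁻⁶ T.

B ≈ 5.6 μT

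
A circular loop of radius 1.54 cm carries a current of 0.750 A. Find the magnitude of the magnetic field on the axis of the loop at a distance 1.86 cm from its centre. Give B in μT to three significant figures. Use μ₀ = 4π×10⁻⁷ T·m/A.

B ≈ 7.94 μT

On the axis of a circular loop, B = μ₀IR² / [2(R²+z²)^(3/2)].
R² + z² = (0.0154)² + (0.0186)² = 0.0005831 m², and (R²+z²)^(3/2) = 1.41×10⁻⁵ m³.
B = (4π×10⁻⁷ × 0.750 × 0.0002372) / (2 × 1.41×10⁻⁵) = 7.94×10⁻⁶ T.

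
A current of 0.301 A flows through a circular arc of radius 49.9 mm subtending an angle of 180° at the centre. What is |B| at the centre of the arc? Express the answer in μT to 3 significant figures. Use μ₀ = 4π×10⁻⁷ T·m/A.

B ≈ 1.90 μT

The Biot–Savart field of a circular arc at its centre is B = μ₀Iφ/(4πR), with φ = 3.142 rad.
B = (4π×10⁻⁷ × 0.301 × 3.142) / (4π × 0.0499) = 1.90×10⁻⁶ T.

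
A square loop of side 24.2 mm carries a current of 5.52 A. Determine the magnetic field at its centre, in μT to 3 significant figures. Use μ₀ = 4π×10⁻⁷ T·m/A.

Each side is a finite straight segment at perpendicular distance d = a/(2 tan(π/4)) = 0.0121 m from the centre, with end-angles ±π/4.
One side contributes B₁ = (μ₀I/4πd)·2 sin(π/4) = 6.45×10⁻⁵ T.
All 4 sides add in the same direction: B = 4 × 6.45×10⁻⁵ = 2.58×10⁻⁴ T.

B ≈ 258 μT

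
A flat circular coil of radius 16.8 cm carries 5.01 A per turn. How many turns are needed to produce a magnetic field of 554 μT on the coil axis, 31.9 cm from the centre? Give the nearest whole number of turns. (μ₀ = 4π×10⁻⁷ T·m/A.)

N = 292

For an N-turn coil, B = Nμ₀IR²/[2(R²+z²)^(3/2)]. A single turn gives B₁ = 1.90×10⁻⁶ T with R = 0.168 m, z = 0.319 m.
N = B/B₁ = 5.54×10⁻⁴ / 1.90×10⁻⁶ = 292.22.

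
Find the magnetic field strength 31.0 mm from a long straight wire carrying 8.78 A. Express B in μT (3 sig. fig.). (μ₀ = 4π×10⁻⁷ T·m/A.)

For an infinitely long straight wire, B = μ₀I/(2πd).
B = (4π×10⁻⁷ × 8.78) / (2π × 0.031) = 5.66×10⁻⁵ T.

B ≈ 56.6 μT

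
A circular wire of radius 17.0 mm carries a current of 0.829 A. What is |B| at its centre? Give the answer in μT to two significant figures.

At the centre of a circular loop the Biot–Savart law gives B = μ₀I/(2R).
B = (4π×10⁻⁷ × 0.829) / (2 × 0.017) = 3.06×10⁻⁵ T.

B ≈ 31 μT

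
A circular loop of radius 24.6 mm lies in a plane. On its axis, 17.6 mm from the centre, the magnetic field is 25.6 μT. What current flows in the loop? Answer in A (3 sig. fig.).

On the axis of a loop, B = μ₀IR²/[2(R²+z²)^(3/2)], so I = 2B(R²+z²)^(3/2)/(μ₀R²).
R² + z² = 0.0006052 + 0.0003098 = 0.0009149 m²; raised to 3/2 gives 2.77×10⁻⁵ m³.
I = 2 × 2.56×10⁻⁵ × 2.77×10⁻⁵ / (1.26×10⁻⁶ × 0.0006052) = 1.86 A.

I ≈ 1.86 A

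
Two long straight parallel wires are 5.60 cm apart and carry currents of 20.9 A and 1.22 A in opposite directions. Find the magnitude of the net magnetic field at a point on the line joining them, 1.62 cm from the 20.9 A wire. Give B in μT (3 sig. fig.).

Each long wire gives B = μ₀I/(2πd). Distances are d₁ = 0.0162 m and d₂ = 0.0398 m.
B₁ = 2.58×10⁻⁴ T, B₂ = 6.13×10⁻⁶ T.
Between antiparallel currents both contributions point the same way, so they add. B = B₁ + B₂ = 2.58×10⁻⁴ + 6.13×10⁻⁶ = 2.64×10⁻⁴ T.

B ≈ 264 μT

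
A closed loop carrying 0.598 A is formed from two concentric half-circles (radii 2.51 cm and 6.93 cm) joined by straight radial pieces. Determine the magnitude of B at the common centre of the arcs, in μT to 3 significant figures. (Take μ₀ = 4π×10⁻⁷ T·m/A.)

B ≈ 4.77 μT

The radial connectors point toward the centre, so dl × r̂ = 0 and they contribute nothing.
Each semicircle gives μ₀I/(4R): inner arc 7.48×10⁻⁶ T, outer arc 2.71×10⁻⁶ T.
The two arcs carry current in opposite angular senses, so their fields oppose: B = |7.48×10⁻⁶ − 2.71×10⁻⁶| = 4.77×10⁻⁶ T.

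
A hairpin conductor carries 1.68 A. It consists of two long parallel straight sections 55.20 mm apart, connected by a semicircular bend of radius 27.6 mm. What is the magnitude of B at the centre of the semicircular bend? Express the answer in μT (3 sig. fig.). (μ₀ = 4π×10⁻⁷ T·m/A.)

The semicircular arc contributes B_arc = μ₀I·π/(4πR) = μ₀I/(4R) = 1.91×10⁻⁵ T.
Each semi-infinite lead is at perpendicular distance R = 0.0276 m from the centre, with the perpendicular foot at its near end, so it contributes μ₀I/(4πR); both point the same way, together 1.22×10⁻⁵ T.
Arc and leads all point the same direction: B = 1.91×10⁻⁵ + 1.22×10⁻⁵ = 3.13×10⁻⁵ T.

B ≈ 31.3 μT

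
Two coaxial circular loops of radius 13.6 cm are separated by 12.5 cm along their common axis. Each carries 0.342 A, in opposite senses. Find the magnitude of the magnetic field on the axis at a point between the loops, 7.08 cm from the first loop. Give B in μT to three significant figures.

Each loop contributes B = μ₀IR²/[2(R²+z²)^(3/2)] on the axis, with z measured from that loop.
Loop 1 (z = 0.0708 m): B₁ = 1.10×10⁻⁶ T. Loop 2 (z = 0.0542 m): B₂ = 1.27×10⁻⁶ T.
The fields oppose: B = |B₁ − B₂| = 1.64×10⁻⁷ T.

B ≈ 0.164 μT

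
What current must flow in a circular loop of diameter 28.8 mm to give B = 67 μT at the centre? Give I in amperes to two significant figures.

I ≈ 1.5 A

At the centre of a circular loop B = μ₀I/(2R), so I = 2RB/μ₀.
With R = 0.0144 m, I = 2 × 0.0144 × 6.70×10⁻⁵ / (4π×10⁻⁷) = 1.54 A.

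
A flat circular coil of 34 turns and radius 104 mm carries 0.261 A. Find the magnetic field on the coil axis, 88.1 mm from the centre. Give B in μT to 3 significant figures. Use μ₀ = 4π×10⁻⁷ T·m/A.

B ≈ 23.8 μT

For an N-turn flat coil, B = Nμ₀IR²/[2(R²+z²)^(3/2)] with R = 0.104 m, z = 0.0881 m.
B = 34 × 7.00×10⁻⁷ T = 2.38×10⁻⁵ T.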